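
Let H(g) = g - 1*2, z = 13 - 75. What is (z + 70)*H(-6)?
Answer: -64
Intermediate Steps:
z = -62
H(g) = -2 + g (H(g) = g - 2 = -2 + g)
(z + 70)*H(-6) = (-62 + 70)*(-2 - 6) = 8*(-8) = -64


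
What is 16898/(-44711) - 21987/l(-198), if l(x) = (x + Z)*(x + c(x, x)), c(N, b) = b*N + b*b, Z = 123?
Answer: -10904042527/29140394250 ≈ -0.37419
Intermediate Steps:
c(N, b) = b² + N*b (c(N, b) = N*b + b² = b² + N*b)
l(x) = (123 + x)*(x + 2*x²) (l(x) = (x + 123)*(x + x*(x + x)) = (123 + x)*(x + x*(2*x)) = (123 + x)*(x + 2*x²))
16898/(-44711) - 21987/l(-198) = 16898/(-44711) - 21987*(-1/(198*(123 + 2*(-198)² + 247*(-198)))) = 16898*(-1/44711) - 21987*(-1/(198*(123 + 2*39204 - 48906))) = -16898/44711 - 21987*(-1/(198*(123 + 78408 - 48906))) = -16898/44711 - 21987/((-198*29625)) = -16898/44711 - 21987/(-5865750) = -16898/44711 - 21987*(-1/5865750) = -16898/44711 + 2443/651750 = -10904042527/29140394250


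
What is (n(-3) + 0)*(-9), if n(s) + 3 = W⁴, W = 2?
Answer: -117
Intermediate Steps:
n(s) = 13 (n(s) = -3 + 2⁴ = -3 + 16 = 13)
(n(-3) + 0)*(-9) = (13 + 0)*(-9) = 13*(-9) = -117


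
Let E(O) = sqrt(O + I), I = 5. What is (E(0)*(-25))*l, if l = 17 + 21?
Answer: -950*sqrt(5) ≈ -2124.3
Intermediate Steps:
E(O) = sqrt(5 + O) (E(O) = sqrt(O + 5) = sqrt(5 + O))
l = 38
(E(0)*(-25))*l = (sqrt(5 + 0)*(-25))*38 = (sqrt(5)*(-25))*38 = -25*sqrt(5)*38 = -950*sqrt(5)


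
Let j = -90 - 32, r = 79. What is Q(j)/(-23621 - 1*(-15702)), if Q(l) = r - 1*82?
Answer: 3/7919 ≈ 0.00037884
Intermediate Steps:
j = -122
Q(l) = -3 (Q(l) = 79 - 1*82 = 79 - 82 = -3)
Q(j)/(-23621 - 1*(-15702)) = -3/(-23621 - 1*(-15702)) = -3/(-23621 + 15702) = -3/(-7919) = -3*(-1/7919) = 3/7919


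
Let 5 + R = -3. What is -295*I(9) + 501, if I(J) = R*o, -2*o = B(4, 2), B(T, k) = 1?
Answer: -679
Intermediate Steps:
o = -½ (o = -½*1 = -½ ≈ -0.50000)
R = -8 (R = -5 - 3 = -8)
I(J) = 4 (I(J) = -8*(-½) = 4)
-295*I(9) + 501 = -295*4 + 501 = -1180 + 501 = -679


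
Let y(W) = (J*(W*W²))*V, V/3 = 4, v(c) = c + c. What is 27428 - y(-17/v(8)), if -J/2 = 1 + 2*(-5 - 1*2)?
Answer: 14234743/512 ≈ 27802.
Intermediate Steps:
v(c) = 2*c
V = 12 (V = 3*4 = 12)
J = 26 (J = -2*(1 + 2*(-5 - 1*2)) = -2*(1 + 2*(-5 - 2)) = -2*(1 + 2*(-7)) = -2*(1 - 14) = -2*(-13) = 26)
y(W) = 312*W³ (y(W) = (26*(W*W²))*12 = (26*W³)*12 = 312*W³)
27428 - y(-17/v(8)) = 27428 - 312*(-17/(2*8))³ = 27428 - 312*(-17/16)³ = 27428 - 312*(-4913)/4096 = 27428 - 1*(-191607/512) = 27428 + 191607/512 = 14234743/512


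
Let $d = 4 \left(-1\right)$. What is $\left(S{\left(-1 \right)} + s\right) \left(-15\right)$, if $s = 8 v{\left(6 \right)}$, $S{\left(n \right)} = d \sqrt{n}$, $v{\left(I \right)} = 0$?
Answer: $60 i \approx 60.0 i$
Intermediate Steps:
$d = -4$
$S{\left(n \right)} = - 4 \sqrt{n}$
$s = 0$ ($s = 8 \cdot 0 = 0$)
$\left(S{\left(-1 \right)} + s\right) \left(-15\right) = \left(- 4 \sqrt{-1} + 0\right) \left(-15\right) = \left(- 4 i + 0\right) \left(-15\right) = - 4 i \left(-15\right) = 60 i$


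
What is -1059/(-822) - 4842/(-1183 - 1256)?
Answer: 243075/74254 ≈ 3.2736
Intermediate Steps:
-1059/(-822) - 4842/(-1183 - 1256) = -1059*(-1/822) - 4842/(-2439) = 353/274 - 4842*(-1/2439) = 353/274 + 538/271 = 243075/74254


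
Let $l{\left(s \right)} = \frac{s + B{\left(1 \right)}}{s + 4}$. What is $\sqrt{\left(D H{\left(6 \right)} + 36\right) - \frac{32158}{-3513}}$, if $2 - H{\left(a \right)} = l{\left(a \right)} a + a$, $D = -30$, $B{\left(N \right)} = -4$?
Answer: $\frac{\sqrt{2482475502}}{3513} \approx 14.183$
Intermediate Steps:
$l{\left(s \right)} = \frac{-4 + s}{4 + s}$ ($l{\left(s \right)} = \frac{s - 4}{s + 4} = \frac{-4 + s}{4 + s}$)
$H{\left(a \right)} = 2 - a - \frac{a \left(-4 + a\right)}{4 + a}$ ($H{\left(a \right)} = 2 - \left(\frac{-4 + a}{4 + a} a + a\right) = 2 - \left(\frac{a \left(-4 + a\right)}{4 + a} + a\right) = 2 - \left(a + \frac{a \left(-4 + a\right)}{4 + a}\right) = 2 - a - \frac{a \left(-4 + a\right)}{4 + a}$)
$\sqrt{\left(D H{\left(6 \right)} + 36\right) - \frac{32158}{-3513}} = \sqrt{\left(- 30 \frac{2 \left(4 + 6 - 6^{2}\right)}{4 + 6} + 36\right) - \frac{32158}{-3513}} = \sqrt{\left(- 30 \frac{2 \left(4 + 6 - 36\right)}{10} + 36\right) - - \frac{32158}{3513}} = \sqrt{\left(- 30 \cdot 2 \cdot \frac{1}{10} \left(4 + 6 - 36\right) + 36\right) + \frac{32158}{3513}} = \sqrt{\left(- 30 \cdot 2 \cdot \frac{1}{10} \left(-26\right) + 36\right) + \frac{32158}{3513}} = \sqrt{\left(\left(-30\right) \left(- \frac{26}{5}\right) + 36\right) + \frac{32158}{3513}} = \sqrt{\left(156 + 36\right) + \frac{32158}{3513}} = \sqrt{192 + \frac{32158}{3513}} = \sqrt{\frac{706654}{3513}} = \frac{\sqrt{2482475502}}{3513}$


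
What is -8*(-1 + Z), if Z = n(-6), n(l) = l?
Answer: 56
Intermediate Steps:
Z = -6
-8*(-1 + Z) = -8*(-1 - 6) = -8*(-7) = 56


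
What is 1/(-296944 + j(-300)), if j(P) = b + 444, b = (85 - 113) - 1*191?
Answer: -1/296719 ≈ -3.3702e-6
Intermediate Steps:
b = -219 (b = -28 - 191 = -219)
j(P) = 225 (j(P) = -219 + 444 = 225)
1/(-296944 + j(-300)) = 1/(-296944 + 225) = 1/(-296719) = -1/296719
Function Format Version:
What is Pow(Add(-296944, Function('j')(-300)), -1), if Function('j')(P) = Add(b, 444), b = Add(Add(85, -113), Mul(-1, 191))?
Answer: Rational(-1, 296719) ≈ -3.3702e-6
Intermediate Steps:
b = -219 (b = Add(-28, -191) = -219)
Function('j')(P) = 225 (Function('j')(P) = Add(-219, 444) = 225)
Pow(Add(-296944, Function('j')(-300)), -1) = Pow(Add(-296944, 225), -1) = Pow(-296719, -1) = Rational(-1, 296719)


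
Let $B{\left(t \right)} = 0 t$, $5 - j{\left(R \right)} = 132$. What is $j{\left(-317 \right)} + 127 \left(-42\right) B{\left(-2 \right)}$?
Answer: $-127$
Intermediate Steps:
$j{\left(R \right)} = -127$ ($j{\left(R \right)} = 5 - 132 = -127$)
$B{\left(t \right)} = 0$
$j{\left(-317 \right)} + 127 \left(-42\right) B{\left(-2 \right)} = -127 + 127 \left(-42\right) 0 = -127 - 0 = -127 + 0 = -127$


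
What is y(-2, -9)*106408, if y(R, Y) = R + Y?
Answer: -1170488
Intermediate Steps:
y(-2, -9)*106408 = (-2 - 9)*106408 = -11*106408 = -1170488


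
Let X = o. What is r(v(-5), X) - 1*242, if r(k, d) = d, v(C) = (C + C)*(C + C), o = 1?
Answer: -241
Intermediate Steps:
X = 1
v(C) = 4*C² (v(C) = (2*C)*(2*C) = 4*C²)
r(v(-5), X) - 1*242 = 1 - 1*242 = 1 - 242 = -241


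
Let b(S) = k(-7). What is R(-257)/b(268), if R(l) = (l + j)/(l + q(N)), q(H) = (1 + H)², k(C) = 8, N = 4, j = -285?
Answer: 271/928 ≈ 0.29203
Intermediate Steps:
b(S) = 8
R(l) = (-285 + l)/(25 + l) (R(l) = (l - 285)/(l + (1 + 4)²) = (-285 + l)/(l + 5²) = (-285 + l)/(l + 25) = (-285 + l)/(25 + l))
R(-257)/b(268) = ((-285 - 257)/(25 - 257))/8 = (-542/(-232))*(⅛) = -1/232*(-542)*(⅛) = (271/116)*(⅛) = 271/928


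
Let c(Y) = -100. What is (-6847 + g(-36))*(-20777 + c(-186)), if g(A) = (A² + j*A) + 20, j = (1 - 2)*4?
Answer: 112464399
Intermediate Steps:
j = -4 (j = -1*4 = -4)
g(A) = 20 + A² - 4*A (g(A) = (A² - 4*A) + 20 = 20 + A² - 4*A)
(-6847 + g(-36))*(-20777 + c(-186)) = (-6847 + (20 + (-36)² - 4*(-36)))*(-20777 - 100) = (-6847 + (20 + 1296 + 144))*(-20877) = (-6847 + 1460)*(-20877) = -5387*(-20877) = 112464399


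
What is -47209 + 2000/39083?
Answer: -1845067347/39083 ≈ -47209.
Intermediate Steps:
-47209 + 2000/39083 = -1845067347/39083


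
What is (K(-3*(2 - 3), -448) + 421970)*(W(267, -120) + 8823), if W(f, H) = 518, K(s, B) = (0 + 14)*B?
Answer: 3883035018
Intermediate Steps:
K(s, B) = 14*B
(K(-3*(2 - 3), -448) + 421970)*(W(267, -120) + 8823) = (14*(-448) + 421970)*(518 + 8823) = (-6272 + 421970)*9341 = 415698*9341 = 3883035018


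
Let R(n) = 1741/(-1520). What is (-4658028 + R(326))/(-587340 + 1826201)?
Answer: -7080204301/1883068720 ≈ -3.7599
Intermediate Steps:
R(n) = -1741/1520 (R(n) = 1741*(-1/1520) = -1741/1520)
(-4658028 + R(326))/(-587340 + 1826201) = (-4658028 - 1741/1520)/(-587340 + 1826201) = -7080204301/1520/1238861 = -7080204301/1520*1/1238861 = -7080204301/1883068720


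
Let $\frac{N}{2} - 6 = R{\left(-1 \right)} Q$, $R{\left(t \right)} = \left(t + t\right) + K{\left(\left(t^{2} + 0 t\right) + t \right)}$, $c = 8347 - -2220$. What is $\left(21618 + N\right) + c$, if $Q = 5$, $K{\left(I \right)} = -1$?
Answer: $32167$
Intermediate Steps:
$c = 10567$ ($c = 8347 + 2220 = 10567$)
$R{\left(t \right)} = -1 + 2 t$ ($R{\left(t \right)} = \left(t + t\right) - 1 = 2 t - 1 = -1 + 2 t$)
$N = -18$ ($N = 12 + 2 \left(-1 + 2 \left(-1\right)\right) 5 = 12 + 2 \left(-1 - 2\right) 5 = 12 + 2 \left(\left(-3\right) 5\right) = 12 + 2 \left(-15\right) = 12 - 30 = -18$)
$\left(21618 + N\right) + c = \left(21618 - 18\right) + 10567 = 21600 + 10567 = 32167$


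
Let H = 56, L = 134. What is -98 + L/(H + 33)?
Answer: -8588/89 ≈ -96.494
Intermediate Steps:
-98 + L/(H + 33) = -98 + 134/(56 + 33) = -98 + 134/89 = -8588/89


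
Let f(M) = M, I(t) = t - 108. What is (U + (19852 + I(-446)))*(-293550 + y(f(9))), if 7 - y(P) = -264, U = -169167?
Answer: 43953430451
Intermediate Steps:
I(t) = -108 + t
y(P) = 271 (y(P) = 7 - 1*(-264) = 7 + 264 = 271)
(U + (19852 + I(-446)))*(-293550 + y(f(9))) = (-169167 + (19852 + (-108 - 446)))*(-293550 + 271) = (-169167 + (19852 - 554))*(-293279) = (-169167 + 19298)*(-293279) = -149869*(-293279) = 43953430451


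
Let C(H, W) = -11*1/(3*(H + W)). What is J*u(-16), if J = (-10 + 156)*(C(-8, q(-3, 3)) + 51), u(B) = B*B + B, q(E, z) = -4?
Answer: 5393240/3 ≈ 1.7977e+6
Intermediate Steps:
u(B) = B + B**2 (u(B) = B**2 + B = B + B**2)
C(H, W) = -11/(3*H + 3*W)
J = 134831/18 (J = (-10 + 156)*(-11/(3*(-8) + 3*(-4)) + 51) = 146*(-11/(-24 - 12) + 51) = 146*(-11/(-36) + 51) = 146*(-11*(-1/36) + 51) = 146*(11/36 + 51) = 146*(1847/36) = 134831/18 ≈ 7490.6)
J*u(-16) = 134831*(-16*(1 - 16))/18 = 134831*(-16*(-15))/18 = (134831/18)*240 = 5393240/3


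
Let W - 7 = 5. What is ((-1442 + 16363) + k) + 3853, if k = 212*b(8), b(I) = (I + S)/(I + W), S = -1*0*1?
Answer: 94294/5 ≈ 18859.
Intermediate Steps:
W = 12 (W = 7 + 5 = 12)
S = 0 (S = 0*1 = 0)
b(I) = I/(12 + I) (b(I) = (I + 0)/(I + 12) = I/(12 + I))
k = 424/5 (k = 212*(8/(12 + 8)) = 212*(8/20) = 212*(8*(1/20)) = 212*(2/5) = 424/5 ≈ 84.800)
((-1442 + 16363) + k) + 3853 = ((-1442 + 16363) + 424/5) + 3853 = (14921 + 424/5) + 3853 = 75029/5 + 3853 = 94294/5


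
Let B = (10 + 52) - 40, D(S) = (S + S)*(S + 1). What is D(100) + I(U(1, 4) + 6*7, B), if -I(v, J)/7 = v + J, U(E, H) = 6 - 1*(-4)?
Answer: 19682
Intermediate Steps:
U(E, H) = 10 (U(E, H) = 6 + 4 = 10)
D(S) = 2*S*(1 + S) (D(S) = (2*S)*(1 + S) = 2*S*(1 + S))
B = 22 (B = 62 - 40 = 22)
I(v, J) = -7*J - 7*v (I(v, J) = -7*(v + J) = -7*(J + v) = -7*J - 7*v)
D(100) + I(U(1, 4) + 6*7, B) = 2*100*(1 + 100) + (-7*22 - 7*(10 + 6*7)) = 2*100*101 + (-154 - 7*(10 + 42)) = 20200 + (-154 - 7*52) = 20200 + (-154 - 364) = 20200 - 518 = 19682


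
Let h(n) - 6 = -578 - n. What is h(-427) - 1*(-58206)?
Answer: 58061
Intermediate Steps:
h(n) = -572 - n (h(n) = 6 + (-578 - n) = -572 - n)
h(-427) - 1*(-58206) = (-572 - 1*(-427)) - 1*(-58206) = (-572 + 427) + 58206 = -145 + 58206 = 58061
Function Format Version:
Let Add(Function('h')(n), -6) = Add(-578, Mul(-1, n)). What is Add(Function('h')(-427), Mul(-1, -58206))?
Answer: 58061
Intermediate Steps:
Function('h')(n) = Add(-572, Mul(-1, n)) (Function('h')(n) = Add(6, Add(-578, Mul(-1, n))) = Add(-572, Mul(-1, n)))
Add(Function('h')(-427), Mul(-1, -58206)) = Add(Add(-572, Mul(-1, -427)), Mul(-1, -58206)) = Add(Add(-572, 427), 58206) = Add(-145, 58206) = 58061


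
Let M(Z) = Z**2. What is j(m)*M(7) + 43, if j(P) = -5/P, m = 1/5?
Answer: -1182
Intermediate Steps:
m = 1/5 ≈ 0.20000
j(m)*M(7) + 43 = -5/1/5*7**2 + 43 = -5*5*49 + 43 = -25*49 + 43 = -1225 + 43 = -1182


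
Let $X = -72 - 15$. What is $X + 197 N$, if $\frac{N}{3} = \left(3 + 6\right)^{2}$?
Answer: $47784$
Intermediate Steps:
$N = 243$ ($N = 3 \left(3 + 6\right)^{2} = 3 \cdot 9^{2} = 3 \cdot 81 = 243$)
$X = -87$ ($X = -72 - 15 = -87$)
$X + 197 N = -87 + 197 \cdot 243 = -87 + 47871 = 47784$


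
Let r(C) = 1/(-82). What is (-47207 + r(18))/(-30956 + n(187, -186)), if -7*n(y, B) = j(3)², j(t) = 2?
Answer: 9032275/5923024 ≈ 1.5249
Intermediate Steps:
r(C) = -1/82
n(y, B) = -4/7 (n(y, B) = -⅐*2² = -⅐*4 = -4/7)
(-47207 + r(18))/(-30956 + n(187, -186)) = (-47207 - 1/82)/(-30956 - 4/7) = -3870975/(82*(-216696/7)) = -3870975/82*(-7/216696) = 9032275/5923024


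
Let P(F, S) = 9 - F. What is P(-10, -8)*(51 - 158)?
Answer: -2033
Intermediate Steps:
P(-10, -8)*(51 - 158) = (9 - 1*(-10))*(51 - 158) = (9 + 10)*(-107) = 19*(-107) = -2033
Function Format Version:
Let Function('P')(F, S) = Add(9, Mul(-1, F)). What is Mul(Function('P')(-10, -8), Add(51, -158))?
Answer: -2033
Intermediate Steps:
Mul(Function('P')(-10, -8), Add(51, -158)) = Mul(Add(9, Mul(-1, -10)), Add(51, -158)) = Mul(Add(9, 10), -107) = Mul(19, -107) = -2033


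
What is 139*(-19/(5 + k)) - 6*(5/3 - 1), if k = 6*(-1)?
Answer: 2637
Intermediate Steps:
k = -6
139*(-19/(5 + k)) - 6*(5/3 - 1) = 139*(-19/(5 - 6)) - 6*(5/3 - 1) = 139*(-19/(-1)) - 6*(5*(⅓) - 1) = 139*(-19*(-1)) - 6*(5/3 - 1) = 139*19 - 6*⅔ = 2641 - 4 = 2637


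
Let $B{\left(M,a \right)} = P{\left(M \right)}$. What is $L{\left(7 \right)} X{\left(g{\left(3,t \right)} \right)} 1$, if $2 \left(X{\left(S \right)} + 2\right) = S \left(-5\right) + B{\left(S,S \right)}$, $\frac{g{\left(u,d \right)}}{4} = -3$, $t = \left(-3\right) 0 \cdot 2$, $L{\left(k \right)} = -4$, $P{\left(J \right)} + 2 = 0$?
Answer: $-108$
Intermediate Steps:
$P{\left(J \right)} = -2$ ($P{\left(J \right)} = -2 + 0 = -2$)
$B{\left(M,a \right)} = -2$
$t = 0$ ($t = 0 \cdot 2 = 0$)
$g{\left(u,d \right)} = -12$ ($g{\left(u,d \right)} = 4 \left(-3\right) = -12$)
$X{\left(S \right)} = -3 - \frac{5 S}{2}$ ($X{\left(S \right)} = -2 + \frac{S \left(-5\right) - 2}{2} = -2 + \frac{- 5 S - 2}{2} = -2 + \frac{-2 - 5 S}{2} = -2 - \left(1 + \frac{5 S}{2}\right) = -3 - \frac{5 S}{2}$)
$L{\left(7 \right)} X{\left(g{\left(3,t \right)} \right)} 1 = - 4 \left(-3 - -30\right) 1 = - 4 \left(-3 + 30\right) 1 = \left(-4\right) 27 \cdot 1 = \left(-108\right) 1 = -108$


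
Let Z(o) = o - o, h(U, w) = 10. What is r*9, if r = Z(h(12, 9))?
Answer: 0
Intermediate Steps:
Z(o) = 0
r = 0
r*9 = 0*9 = 0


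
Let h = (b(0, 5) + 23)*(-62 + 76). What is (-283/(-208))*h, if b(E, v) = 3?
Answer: 1981/4 ≈ 495.25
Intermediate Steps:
h = 364 (h = (3 + 23)*(-62 + 76) = 26*14 = 364)
(-283/(-208))*h = -283/(-208)*364 = -283*(-1/208)*364 = (283/208)*364 = 1981/4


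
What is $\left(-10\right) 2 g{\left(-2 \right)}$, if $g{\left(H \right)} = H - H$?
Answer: $0$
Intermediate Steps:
$g{\left(H \right)} = 0$
$\left(-10\right) 2 g{\left(-2 \right)} = \left(-10\right) 2 \cdot 0 = \left(-20\right) 0 = 0$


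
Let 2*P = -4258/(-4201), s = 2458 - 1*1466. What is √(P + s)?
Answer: √17516157721/4201 ≈ 31.504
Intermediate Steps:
s = 992 (s = 2458 - 1466 = 992)
P = 2129/4201 (P = (-4258/(-4201))/2 = (-4258*(-1/4201))/2 = (½)*(4258/4201) = 2129/4201 ≈ 0.50678)
√(P + s) = √(2129/4201 + 992) = √(4169521/4201) = √17516157721/4201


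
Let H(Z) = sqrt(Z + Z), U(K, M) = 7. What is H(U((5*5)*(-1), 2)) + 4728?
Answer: 4728 + sqrt(14) ≈ 4731.7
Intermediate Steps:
H(Z) = sqrt(2)*sqrt(Z) (H(Z) = sqrt(2*Z) = sqrt(2)*sqrt(Z))
H(U((5*5)*(-1), 2)) + 4728 = sqrt(2)*sqrt(7) + 4728 = sqrt(14) + 4728 = 4728 + sqrt(14)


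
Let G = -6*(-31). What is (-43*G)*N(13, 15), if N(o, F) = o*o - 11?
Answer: -1263684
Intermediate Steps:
G = 186
N(o, F) = -11 + o² (N(o, F) = o² - 11 = -11 + o²)
(-43*G)*N(13, 15) = (-43*186)*(-11 + 13²) = -7998*(-11 + 169) = -7998*158 = -1263684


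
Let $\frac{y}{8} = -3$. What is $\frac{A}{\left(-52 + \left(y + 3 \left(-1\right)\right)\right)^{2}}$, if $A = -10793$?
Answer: $- \frac{10793}{6241} \approx -1.7294$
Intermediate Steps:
$y = -24$ ($y = 8 \left(-3\right) = -24$)
$\frac{A}{\left(-52 + \left(y + 3 \left(-1\right)\right)\right)^{2}} = - \frac{10793}{\left(-52 + \left(-24 + 3 \left(-1\right)\right)\right)^{2}} = - \frac{10793}{\left(-52 - 27\right)^{2}} = - \frac{10793}{\left(-79\right)^{2}} = - \frac{10793}{6241}$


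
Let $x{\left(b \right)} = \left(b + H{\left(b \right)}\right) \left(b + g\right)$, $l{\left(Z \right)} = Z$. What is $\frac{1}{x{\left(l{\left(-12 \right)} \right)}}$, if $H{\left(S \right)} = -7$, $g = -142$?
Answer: $\frac{1}{2926} \approx 0.00034176$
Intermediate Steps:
$x{\left(b \right)} = \left(-142 + b\right) \left(-7 + b\right)$ ($x{\left(b \right)} = \left(b - 7\right) \left(b - 142\right) = \left(-7 + b\right) \left(-142 + b\right) = \left(-142 + b\right) \left(-7 + b\right)$)
$\frac{1}{x{\left(l{\left(-12 \right)} \right)}} = \frac{1}{994 + \left(-12\right)^{2} - -1788} = \frac{1}{994 + 144 + 1788} = \frac{1}{2926}$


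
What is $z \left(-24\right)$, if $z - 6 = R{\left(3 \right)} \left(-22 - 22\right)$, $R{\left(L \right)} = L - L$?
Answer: $-144$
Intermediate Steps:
$R{\left(L \right)} = 0$
$z = 6$ ($z = 6 + 0 \left(-22 - 22\right) = 6 + 0 \left(-44\right) = 6 + 0 = 6$)
$z \left(-24\right) = 6 \left(-24\right) = -144$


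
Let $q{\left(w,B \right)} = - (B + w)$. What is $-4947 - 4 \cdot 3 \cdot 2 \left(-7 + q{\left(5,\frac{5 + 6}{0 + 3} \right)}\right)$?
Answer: $-4571$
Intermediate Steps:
$q{\left(w,B \right)} = - B - w$
$-4947 - 4 \cdot 3 \cdot 2 \left(-7 + q{\left(5,\frac{5 + 6}{0 + 3} \right)}\right) = -4947 - 4 \cdot 3 \cdot 2 \left(-7 - \left(5 + \frac{5 + 6}{0 + 3}\right)\right) = -4947 - 12 \cdot 2 \left(-7 - \left(5 + \frac{11}{3}\right)\right) = -4947 - 24 \left(-7 - \left(5 + 11 \cdot \frac{1}{3}\right)\right) = -4947 - 24 \left(-7 - \frac{26}{3}\right) = -4947 - 24 \left(- \frac{47}{3}\right) = -4947 - -376 = -4947 + 376 = -4571$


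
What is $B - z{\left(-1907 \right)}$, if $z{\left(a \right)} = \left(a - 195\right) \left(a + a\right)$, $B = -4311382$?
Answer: $-12328410$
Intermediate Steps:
$z{\left(a \right)} = 2 a \left(-195 + a\right)$ ($z{\left(a \right)} = \left(-195 + a\right) 2 a = 2 a \left(-195 + a\right)$)
$B - z{\left(-1907 \right)} = -4311382 - 2 \left(-1907\right) \left(-195 - 1907\right) = -4311382 - 2 \left(-1907\right) \left(-2102\right) = -4311382 - 8017028 = -12328410$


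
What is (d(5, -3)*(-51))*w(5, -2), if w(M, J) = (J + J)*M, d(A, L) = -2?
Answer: -2040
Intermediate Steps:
w(M, J) = 2*J*M (w(M, J) = (2*J)*M = 2*J*M)
(d(5, -3)*(-51))*w(5, -2) = (-2*(-51))*(2*(-2)*5) = 102*(-20) = -2040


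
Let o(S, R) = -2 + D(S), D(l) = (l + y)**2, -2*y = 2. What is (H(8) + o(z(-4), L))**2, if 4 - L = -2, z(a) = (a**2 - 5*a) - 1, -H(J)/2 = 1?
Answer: 1327104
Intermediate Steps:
y = -1 (y = -1/2*2 = -1)
H(J) = -2 (H(J) = -2*1 = -2)
D(l) = (-1 + l)**2 (D(l) = (l - 1)**2 = (-1 + l)**2)
z(a) = -1 + a**2 - 5*a
L = 6 (L = 4 - 1*(-2) = 4 + 2 = 6)
o(S, R) = -2 + (-1 + S)**2
(H(8) + o(z(-4), L))**2 = (-2 + (-2 + (-1 + (-1 + (-4)**2 - 5*(-4)))**2))**2 = (-2 + (-2 + (-1 + (-1 + 16 + 20))**2))**2 = (-2 + (-2 + (-1 + 35)**2))**2 = (-2 + (-2 + 34**2))**2 = (-2 + (-2 + 1156))**2 = (-2 + 1154)**2 = 1152**2 = 1327104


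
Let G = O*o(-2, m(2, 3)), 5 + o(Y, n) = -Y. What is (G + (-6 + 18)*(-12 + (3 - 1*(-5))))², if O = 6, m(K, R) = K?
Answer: 4356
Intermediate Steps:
o(Y, n) = -5 - Y
G = -18 (G = 6*(-5 - 1*(-2)) = 6*(-5 + 2) = 6*(-3) = -18)
(G + (-6 + 18)*(-12 + (3 - 1*(-5))))² = (-18 + (-6 + 18)*(-12 + (3 - 1*(-5))))² = (-18 + 12*(-12 + (3 + 5)))² = (-18 + 12*(-12 + 8))² = (-18 + 12*(-4))² = (-18 - 48)² = (-66)² = 4356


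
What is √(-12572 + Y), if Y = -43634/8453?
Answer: 15*I*√3994127030/8453 ≈ 112.15*I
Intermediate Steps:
Y = -43634/8453 (Y = -43634*1/8453 = -43634/8453 ≈ -5.1620)
√(-12572 + Y) = √(-12572 - 43634/8453) = √(-106314750/8453) = 15*I*√3994127030/8453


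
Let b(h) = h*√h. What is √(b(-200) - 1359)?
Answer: √(-1359 - 2000*I*√2) ≈ 29.824 - 47.418*I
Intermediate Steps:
b(h) = h^(3/2)
√(b(-200) - 1359) = √((-200)^(3/2) - 1359) = √(-2000*I*√2 - 1359) = √(-1359 - 2000*I*√2)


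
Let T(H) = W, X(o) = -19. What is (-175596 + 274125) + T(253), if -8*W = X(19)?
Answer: 788251/8 ≈ 98531.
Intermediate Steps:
W = 19/8 (W = -1/8*(-19) = 19/8 ≈ 2.3750)
T(H) = 19/8
(-175596 + 274125) + T(253) = (-175596 + 274125) + 19/8 = 98529 + 19/8 = 788251/8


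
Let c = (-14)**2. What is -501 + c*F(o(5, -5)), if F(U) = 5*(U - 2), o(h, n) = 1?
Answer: -1481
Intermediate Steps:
F(U) = -10 + 5*U (F(U) = 5*(-2 + U) = -10 + 5*U)
c = 196
-501 + c*F(o(5, -5)) = -501 + 196*(-10 + 5*1) = -501 + 196*(-10 + 5) = -501 + 196*(-5) = -501 - 980 = -1481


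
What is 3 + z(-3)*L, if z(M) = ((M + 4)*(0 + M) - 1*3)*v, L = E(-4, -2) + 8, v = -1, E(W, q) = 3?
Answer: 69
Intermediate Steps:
L = 11 (L = 3 + 8 = 11)
z(M) = 3 - M*(4 + M) (z(M) = ((M + 4)*(0 + M) - 1*3)*(-1) = ((4 + M)*M - 3)*(-1) = (M*(4 + M) - 3)*(-1) = (-3 + M*(4 + M))*(-1) = 3 - M*(4 + M))
3 + z(-3)*L = 3 + (3 - 1*(-3)**2 - 4*(-3))*11 = 3 + (3 - 1*9 + 12)*11 = 3 + (3 - 9 + 12)*11 = 3 + 6*11 = 3 + 66 = 69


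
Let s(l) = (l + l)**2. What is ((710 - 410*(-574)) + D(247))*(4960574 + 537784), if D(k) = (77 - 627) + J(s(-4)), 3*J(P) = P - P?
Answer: 1294863309000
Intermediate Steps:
s(l) = 4*l**2 (s(l) = (2*l)**2 = 4*l**2)
J(P) = 0 (J(P) = (P - P)/3 = (1/3)*0 = 0)
D(k) = -550 (D(k) = (77 - 627) + 0 = -550 + 0 = -550)
((710 - 410*(-574)) + D(247))*(4960574 + 537784) = ((710 - 410*(-574)) - 550)*(4960574 + 537784) = ((710 + 235340) - 550)*5498358 = (236050 - 550)*5498358 = 235500*5498358 = 1294863309000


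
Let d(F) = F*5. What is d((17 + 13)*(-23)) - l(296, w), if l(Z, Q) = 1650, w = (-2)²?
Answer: -5100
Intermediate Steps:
w = 4
d(F) = 5*F
d((17 + 13)*(-23)) - l(296, w) = 5*((17 + 13)*(-23)) - 1*1650 = 5*(30*(-23)) - 1650 = 5*(-690) - 1650 = -3450 - 1650 = -5100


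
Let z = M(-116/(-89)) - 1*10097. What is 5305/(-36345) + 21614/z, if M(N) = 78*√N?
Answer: -150812409017155/65950122554733 - 3371784*√2581/9072791657 ≈ -2.3056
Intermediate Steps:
z = -10097 + 156*√2581/89 (z = 78*√(-116/(-89)) - 1*10097 = 78*√(-116*(-1/89)) - 10097 = 78*√(116/89) - 10097 = 78*(2*√2581/89) - 10097 = 156*√2581/89 - 10097 = -10097 + 156*√2581/89 ≈ -10008.)
5305/(-36345) + 21614/z = 5305/(-36345) + 21614/(-10097 + 156*√2581/89) = 5305*(-1/36345) + 21614/(-10097 + 156*√2581/89) = -1061/7269 + 21614/(-10097 + 156*√2581/89)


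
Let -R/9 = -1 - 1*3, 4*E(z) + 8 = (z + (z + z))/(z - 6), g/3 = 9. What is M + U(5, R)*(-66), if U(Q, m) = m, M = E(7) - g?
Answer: -9599/4 ≈ -2399.8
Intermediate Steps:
g = 27 (g = 3*9 = 27)
E(z) = -2 + 3*z/(4*(-6 + z)) (E(z) = -2 + ((z + (z + z))/(z - 6))/4 = -2 + ((z + 2*z)/(-6 + z))/4 = -2 + ((3*z)/(-6 + z))/4 = -2 + (3*z/(-6 + z))/4 = -2 + 3*z/(4*(-6 + z)))
M = -95/4 (M = (48 - 5*7)/(4*(-6 + 7)) - 1*27 = (¼)*(48 - 35)/1 - 27 = (¼)*1*13 - 27 = 13/4 - 27 = -95/4 ≈ -23.750)
R = 36 (R = -9*(-1 - 1*3) = -9*(-1 - 3) = -9*(-4) = 36)
M + U(5, R)*(-66) = -95/4 + 36*(-66) = -95/4 - 2376 = -9599/4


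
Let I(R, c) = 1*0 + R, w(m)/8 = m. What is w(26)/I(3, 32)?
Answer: 208/3 ≈ 69.333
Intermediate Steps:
w(m) = 8*m
I(R, c) = R (I(R, c) = 0 + R = R)
w(26)/I(3, 32) = (8*26)/3 = 208*(⅓) = 208/3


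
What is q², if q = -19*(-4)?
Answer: 5776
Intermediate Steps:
q = 76
q² = 76² = 5776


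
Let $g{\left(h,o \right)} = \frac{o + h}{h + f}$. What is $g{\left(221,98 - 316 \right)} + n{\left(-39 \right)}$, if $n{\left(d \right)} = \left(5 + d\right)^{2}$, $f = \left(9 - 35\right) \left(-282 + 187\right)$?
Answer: $\frac{1036933}{897} \approx 1156.0$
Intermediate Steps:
$f = 2470$ ($f = \left(-26\right) \left(-95\right) = 2470$)
$g{\left(h,o \right)} = \frac{h + o}{2470 + h}$ ($g{\left(h,o \right)} = \frac{o + h}{h + 2470} = \frac{h + o}{2470 + h}$)
$g{\left(221,98 - 316 \right)} + n{\left(-39 \right)} = \frac{221 + \left(98 - 316\right)}{2470 + 221} + \left(5 - 39\right)^{2} = \frac{221 - 218}{2691} + \left(-34\right)^{2} = \frac{1}{2691} \cdot 3 + 1156 = \frac{1}{897} + 1156 = \frac{1036933}{897}$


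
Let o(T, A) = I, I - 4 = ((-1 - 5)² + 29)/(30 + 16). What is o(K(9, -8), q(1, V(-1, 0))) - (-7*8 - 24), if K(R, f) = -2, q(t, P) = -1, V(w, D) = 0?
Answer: 3929/46 ≈ 85.413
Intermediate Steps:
I = 249/46 (I = 4 + ((-1 - 5)² + 29)/(30 + 16) = 4 + ((-6)² + 29)/46 = 4 + (36 + 29)*(1/46) = 4 + 65*(1/46) = 4 + 65/46 = 249/46 ≈ 5.4130)
o(T, A) = 249/46
o(K(9, -8), q(1, V(-1, 0))) - (-7*8 - 24) = 249/46 - (-7*8 - 24) = 249/46 - (-56 - 24) = 249/46 - 1*(-80) = 249/46 + 80 = 3929/46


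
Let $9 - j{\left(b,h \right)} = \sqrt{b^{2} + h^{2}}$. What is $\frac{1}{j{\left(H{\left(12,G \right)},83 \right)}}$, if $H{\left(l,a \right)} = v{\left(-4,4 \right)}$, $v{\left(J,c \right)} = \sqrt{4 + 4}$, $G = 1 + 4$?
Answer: $- \frac{3}{2272} - \frac{11 \sqrt{57}}{6816} \approx -0.013505$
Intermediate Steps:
$G = 5$
$v{\left(J,c \right)} = 2 \sqrt{2}$ ($v{\left(J,c \right)} = \sqrt{8} = 2 \sqrt{2}$)
$H{\left(l,a \right)} = 2 \sqrt{2}$
$j{\left(b,h \right)} = 9 - \sqrt{b^{2} + h^{2}}$
$\frac{1}{j{\left(H{\left(12,G \right)},83 \right)}} = \frac{1}{9 - \sqrt{\left(2 \sqrt{2}\right)^{2} + 83^{2}}} = \frac{1}{9 - \sqrt{8 + 6889}} = \frac{1}{9 - \sqrt{6897}} = \frac{1}{9 - 11 \sqrt{57}}$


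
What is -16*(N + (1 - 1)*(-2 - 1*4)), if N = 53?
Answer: -848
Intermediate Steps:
-16*(N + (1 - 1)*(-2 - 1*4)) = -16*(53 + (1 - 1)*(-2 - 1*4)) = -16*(53 + 0*(-2 - 4)) = -16*(53 + 0*(-6)) = -16*(53 + 0) = -16*53 = -848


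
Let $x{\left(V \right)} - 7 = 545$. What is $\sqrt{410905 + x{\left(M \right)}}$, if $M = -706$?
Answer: $\sqrt{411457} \approx 641.45$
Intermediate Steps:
$x{\left(V \right)} = 552$ ($x{\left(V \right)} = 7 + 545 = 552$)
$\sqrt{410905 + x{\left(M \right)}} = \sqrt{410905 + 552} = \sqrt{411457}$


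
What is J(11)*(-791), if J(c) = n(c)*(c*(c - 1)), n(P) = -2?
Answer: 174020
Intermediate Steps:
J(c) = -2*c*(-1 + c) (J(c) = -2*c*(c - 1) = -2*c*(-1 + c))
J(11)*(-791) = (2*11*(1 - 1*11))*(-791) = (2*11*(1 - 11))*(-791) = (2*11*(-10))*(-791) = -220*(-791) = 174020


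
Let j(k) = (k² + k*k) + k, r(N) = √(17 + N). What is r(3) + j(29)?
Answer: 1711 + 2*√5 ≈ 1715.5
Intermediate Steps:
j(k) = k + 2*k² (j(k) = (k² + k²) + k = 2*k² + k = k + 2*k²)
r(3) + j(29) = √(17 + 3) + 29*(1 + 2*29) = √20 + 29*(1 + 58) = 2*√5 + 29*59 = 2*√5 + 1711 = 1711 + 2*√5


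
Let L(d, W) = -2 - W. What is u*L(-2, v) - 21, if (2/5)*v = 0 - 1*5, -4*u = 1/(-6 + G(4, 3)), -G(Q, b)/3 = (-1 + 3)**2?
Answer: -1001/48 ≈ -20.854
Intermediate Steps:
G(Q, b) = -12 (G(Q, b) = -3*(-1 + 3)**2 = -3*2**2 = -3*4 = -12)
u = 1/72 (u = -1/(4*(-6 - 12)) = -1/4/(-18) = -1/4*(-1/18) = 1/72 ≈ 0.013889)
v = -25/2 (v = 5*(0 - 1*5)/2 = 5*(0 - 5)/2 = (5/2)*(-5) = -25/2 ≈ -12.500)
u*L(-2, v) - 21 = (-2 - 1*(-25/2))/72 - 21 = (-2 + 25/2)/72 - 21 = (1/72)*(21/2) - 21 = 7/48 - 21 = -1001/48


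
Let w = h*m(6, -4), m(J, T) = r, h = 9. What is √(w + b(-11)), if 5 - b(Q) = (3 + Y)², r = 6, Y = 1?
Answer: √43 ≈ 6.5574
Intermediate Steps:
m(J, T) = 6
b(Q) = -11 (b(Q) = 5 - (3 + 1)² = 5 - 1*4² = 5 - 1*16 = 5 - 16 = -11)
w = 54 (w = 9*6 = 54)
√(w + b(-11)) = √(54 - 11) = √43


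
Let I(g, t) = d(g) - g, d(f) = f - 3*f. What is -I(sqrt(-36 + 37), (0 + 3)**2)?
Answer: 3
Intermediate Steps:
d(f) = -2*f
I(g, t) = -3*g (I(g, t) = -2*g - g = -3*g)
-I(sqrt(-36 + 37), (0 + 3)**2) = -(-3)*sqrt(-36 + 37) = -(-3)*sqrt(1) = -(-3) = -1*(-3) = 3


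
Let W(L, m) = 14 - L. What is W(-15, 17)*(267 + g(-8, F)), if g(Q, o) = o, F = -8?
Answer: 7511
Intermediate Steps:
W(-15, 17)*(267 + g(-8, F)) = (14 - 1*(-15))*(267 - 8) = (14 + 15)*259 = 29*259 = 7511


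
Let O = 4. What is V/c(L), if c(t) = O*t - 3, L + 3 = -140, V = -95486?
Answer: 95486/575 ≈ 166.06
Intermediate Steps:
L = -143 (L = -3 - 140 = -143)
c(t) = -3 + 4*t (c(t) = 4*t - 3 = -3 + 4*t)
V/c(L) = -95486/(-3 + 4*(-143)) = -95486/(-3 - 572) = -95486/(-575) = -95486*(-1/575) = 95486/575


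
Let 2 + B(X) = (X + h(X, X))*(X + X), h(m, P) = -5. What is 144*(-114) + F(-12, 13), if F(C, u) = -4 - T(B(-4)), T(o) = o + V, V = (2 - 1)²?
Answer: -16491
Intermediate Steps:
V = 1 (V = 1² = 1)
B(X) = -2 + 2*X*(-5 + X) (B(X) = -2 + (X - 5)*(X + X) = -2 + (-5 + X)*(2*X) = -2 + 2*X*(-5 + X))
T(o) = 1 + o (T(o) = o + 1 = 1 + o)
F(C, u) = -75 (F(C, u) = -4 - (1 + (-2 - 10*(-4) + 2*(-4)²)) = -4 - (1 + (-2 + 40 + 2*16)) = -4 - (1 + (-2 + 40 + 32)) = -4 - (1 + 70) = -4 - 1*71 = -4 - 71 = -75)
144*(-114) + F(-12, 13) = 144*(-114) - 75 = -16416 - 75 = -16491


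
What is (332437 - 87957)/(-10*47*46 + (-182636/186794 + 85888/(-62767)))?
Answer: -716601378757760/63377793803411 ≈ -11.307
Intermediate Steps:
(332437 - 87957)/(-10*47*46 + (-182636/186794 + 85888/(-62767))) = 244480/(-470*46 + (-182636*1/186794 + 85888*(-1/62767))) = 244480/(-21620 + (-91318/93397 - 85888/62767)) = 244480/(-21620 - 13753438442/5862249499) = 244480/(-126755587606822/5862249499) = 244480*(-5862249499/126755587606822) = -716601378757760/63377793803411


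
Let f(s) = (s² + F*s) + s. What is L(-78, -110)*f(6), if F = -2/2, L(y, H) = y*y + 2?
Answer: 219096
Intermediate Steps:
L(y, H) = 2 + y² (L(y, H) = y² + 2 = 2 + y²)
F = -1 (F = -2*½ = -1)
f(s) = s² (f(s) = (s² - s) + s = s²)
L(-78, -110)*f(6) = (2 + (-78)²)*6² = (2 + 6084)*36 = 6086*36 = 219096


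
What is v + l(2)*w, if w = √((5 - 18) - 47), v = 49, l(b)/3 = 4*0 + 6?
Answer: 49 + 36*I*√15 ≈ 49.0 + 139.43*I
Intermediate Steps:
l(b) = 18 (l(b) = 3*(4*0 + 6) = 3*(0 + 6) = 3*6 = 18)
w = 2*I*√15 (w = √(-13 - 47) = √(-60) = 2*I*√15 ≈ 7.746*I)
v + l(2)*w = 49 + 18*(2*I*√15) = 49 + 36*I*√15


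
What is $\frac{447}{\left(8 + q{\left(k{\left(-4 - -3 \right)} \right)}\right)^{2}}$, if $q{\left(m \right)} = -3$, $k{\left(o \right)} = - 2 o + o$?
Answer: $\frac{447}{25} \approx 17.88$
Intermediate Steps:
$k{\left(o \right)} = - o$
$\frac{447}{\left(8 + q{\left(k{\left(-4 - -3 \right)} \right)}\right)^{2}} = \frac{447}{\left(8 - 3\right)^{2}} = \frac{447}{5^{2}} = \frac{447}{25}$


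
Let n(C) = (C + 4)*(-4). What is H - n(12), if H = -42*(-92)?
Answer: 3928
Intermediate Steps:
H = 3864
n(C) = -16 - 4*C (n(C) = (4 + C)*(-4) = -16 - 4*C)
H - n(12) = 3864 - (-16 - 4*12) = 3864 - (-16 - 48) = 3864 - 1*(-64) = 3864 + 64 = 3928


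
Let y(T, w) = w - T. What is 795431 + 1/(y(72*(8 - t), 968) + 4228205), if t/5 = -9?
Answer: 3360979943868/4225357 ≈ 7.9543e+5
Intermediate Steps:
t = -45 (t = 5*(-9) = -45)
795431 + 1/(y(72*(8 - t), 968) + 4228205) = 795431 + 1/((968 - 72*(8 - 1*(-45))) + 4228205) = 795431 + 1/((968 - 72*(8 + 45)) + 4228205) = 795431 + 1/((968 - 72*53) + 4228205) = 795431 + 1/((968 - 1*3816) + 4228205) = 795431 + 1/((968 - 3816) + 4228205) = 795431 + 1/(-2848 + 4228205) = 795431 + 1/4225357 = 3360979943868/4225357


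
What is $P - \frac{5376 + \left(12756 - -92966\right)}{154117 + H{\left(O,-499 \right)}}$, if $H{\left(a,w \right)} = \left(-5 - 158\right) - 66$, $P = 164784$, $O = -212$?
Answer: $\frac{12679084547}{76944} \approx 1.6478 \cdot 10^{5}$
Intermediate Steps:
$H{\left(a,w \right)} = -229$ ($H{\left(a,w \right)} = -163 - 66 = -229$)
$P - \frac{5376 + \left(12756 - -92966\right)}{154117 + H{\left(O,-499 \right)}} = 164784 - \frac{5376 + \left(12756 - -92966\right)}{154117 - 229} = 164784 - \frac{5376 + \left(12756 + 92966\right)}{153888} = 164784 - \left(5376 + 105722\right) \frac{1}{153888} = 164784 - 111098 \cdot \frac{1}{153888} = 164784 - \frac{55549}{76944} = \frac{12679084547}{76944}$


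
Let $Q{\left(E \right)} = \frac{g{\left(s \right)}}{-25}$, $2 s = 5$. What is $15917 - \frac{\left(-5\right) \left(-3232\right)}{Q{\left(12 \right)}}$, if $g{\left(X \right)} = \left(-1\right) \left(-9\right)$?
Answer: $\frac{547253}{9} \approx 60806.0$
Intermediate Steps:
$s = \frac{5}{2}$ ($s = \frac{1}{2} \cdot 5 = \frac{5}{2} \approx 2.5$)
$g{\left(X \right)} = 9$
$Q{\left(E \right)} = - \frac{9}{25}$ ($Q{\left(E \right)} = \frac{9}{-25} = 9 \left(- \frac{1}{25}\right) = - \frac{9}{25}$)
$15917 - \frac{\left(-5\right) \left(-3232\right)}{Q{\left(12 \right)}} = 15917 - \frac{\left(-5\right) \left(-3232\right)}{- \frac{9}{25}} = 15917 - 16160 \left(- \frac{25}{9}\right) = 15917 - - \frac{404000}{9} = 15917 + \frac{404000}{9} = \frac{547253}{9}$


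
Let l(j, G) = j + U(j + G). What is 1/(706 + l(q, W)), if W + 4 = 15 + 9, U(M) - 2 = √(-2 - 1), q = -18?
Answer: 230/158701 - I*√3/476103 ≈ 0.0014493 - 3.638e-6*I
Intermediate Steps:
U(M) = 2 + I*√3 (U(M) = 2 + √(-2 - 1) = 2 + √(-3) = 2 + I*√3)
W = 20 (W = -4 + (15 + 9) = -4 + 24 = 20)
l(j, G) = 2 + j + I*√3 (l(j, G) = j + (2 + I*√3) = 2 + j + I*√3)
1/(706 + l(q, W)) = 1/(706 + (2 - 18 + I*√3)) = 1/(706 + (-16 + I*√3)) = 1/(690 + I*√3)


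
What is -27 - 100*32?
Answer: -3227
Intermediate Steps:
-27 - 100*32 = -27 - 3200 = -3227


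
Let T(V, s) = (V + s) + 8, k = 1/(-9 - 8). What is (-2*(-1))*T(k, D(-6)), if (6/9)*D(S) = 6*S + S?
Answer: -1872/17 ≈ -110.12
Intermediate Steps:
D(S) = 21*S/2 (D(S) = 3*(6*S + S)/2 = 3*(7*S)/2 = 21*S/2)
k = -1/17 (k = 1/(-17) = -1/17 ≈ -0.058824)
T(V, s) = 8 + V + s
(-2*(-1))*T(k, D(-6)) = (-2*(-1))*(8 - 1/17 + (21/2)*(-6)) = 2*(8 - 1/17 - 63) = 2*(-936/17) = -1872/17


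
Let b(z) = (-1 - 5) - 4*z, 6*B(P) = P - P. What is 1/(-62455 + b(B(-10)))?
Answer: -1/62461 ≈ -1.6010e-5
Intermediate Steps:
B(P) = 0 (B(P) = (P - P)/6 = (⅙)*0 = 0)
b(z) = -6 - 4*z
1/(-62455 + b(B(-10))) = 1/(-62455 + (-6 - 4*0)) = 1/(-62455 + (-6 + 0)) = 1/(-62455 - 6) = 1/(-62461) = -1/62461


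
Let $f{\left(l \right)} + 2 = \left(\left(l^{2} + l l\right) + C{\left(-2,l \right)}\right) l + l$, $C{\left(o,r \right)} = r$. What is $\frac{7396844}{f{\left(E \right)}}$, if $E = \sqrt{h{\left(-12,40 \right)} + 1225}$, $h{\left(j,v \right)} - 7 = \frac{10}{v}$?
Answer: $- \frac{18199934662}{14977905091} + \frac{18236918882 \sqrt{4929}}{14977905091} \approx 84.268$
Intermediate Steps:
$h{\left(j,v \right)} = 7 + \frac{10}{v}$
$E = \frac{\sqrt{4929}}{2}$ ($E = \sqrt{\left(7 + \frac{10}{40}\right) + 1225} = \sqrt{\left(7 + 10 \cdot \frac{1}{40}\right) + 1225} = \sqrt{\left(7 + \frac{1}{4}\right) + 1225} = \sqrt{\frac{29}{4} + 1225} = \sqrt{\frac{4929}{4}} = \frac{\sqrt{4929}}{2} \approx 35.103$)
$f{\left(l \right)} = -2 + l + l \left(l + 2 l^{2}\right)$ ($f{\left(l \right)} = -2 + \left(\left(\left(l^{2} + l l\right) + l\right) l + l\right) = -2 + \left(\left(\left(l^{2} + l^{2}\right) + l\right) l + l\right) = -2 + \left(\left(2 l^{2} + l\right) l + l\right) = -2 + \left(\left(l + 2 l^{2}\right) l + l\right) = -2 + \left(l \left(l + 2 l^{2}\right) + l\right) = -2 + \left(l + l \left(l + 2 l^{2}\right)\right) = -2 + l + l \left(l + 2 l^{2}\right)$)
$\frac{7396844}{f{\left(E \right)}} = \frac{7396844}{-2 + \frac{\sqrt{4929}}{2} + \left(\frac{\sqrt{4929}}{2}\right)^{2} + 2 \left(\frac{\sqrt{4929}}{2}\right)^{3}} = \frac{7396844}{-2 + \frac{\sqrt{4929}}{2} + \frac{4929}{4} + 2 \frac{4929 \sqrt{4929}}{8}} = \frac{7396844}{-2 + \frac{\sqrt{4929}}{2} + \frac{4929}{4} + \frac{4929 \sqrt{4929}}{4}} = \frac{7396844}{\frac{4921}{4} + \frac{4931 \sqrt{4929}}{4}}$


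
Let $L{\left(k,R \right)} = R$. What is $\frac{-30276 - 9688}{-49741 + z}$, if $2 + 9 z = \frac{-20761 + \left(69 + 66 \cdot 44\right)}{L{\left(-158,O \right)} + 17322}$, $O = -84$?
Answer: $\frac{3100047444}{3858485243} \approx 0.80344$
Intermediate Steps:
$z = - \frac{26132}{77571}$ ($z = - \frac{2}{9} + \frac{\left(-20761 + \left(69 + 66 \cdot 44\right)\right) \frac{1}{-84 + 17322}}{9} = - \frac{2}{9} + \frac{\left(-20761 + \left(69 + 2904\right)\right) \frac{1}{17238}}{9} = - \frac{2}{9} + \frac{\left(-20761 + 2973\right) \frac{1}{17238}}{9} = - \frac{2}{9} + \frac{\left(-17788\right) \frac{1}{17238}}{9} = - \frac{2}{9} + \frac{1}{9} \left(- \frac{8894}{8619}\right) = - \frac{2}{9} - \frac{8894}{77571} = - \frac{26132}{77571} \approx -0.33688$)
$\frac{-30276 - 9688}{-49741 + z} = \frac{-30276 - 9688}{-49741 - \frac{26132}{77571}} = - \frac{39964}{- \frac{3858485243}{77571}} = \left(-39964\right) \left(- \frac{77571}{3858485243}\right) = \frac{3100047444}{3858485243}$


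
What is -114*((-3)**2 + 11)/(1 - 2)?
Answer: 2280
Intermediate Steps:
-114*((-3)**2 + 11)/(1 - 2) = -114*(9 + 11)/(-1) = -2280*(-1) = -114*(-20) = 2280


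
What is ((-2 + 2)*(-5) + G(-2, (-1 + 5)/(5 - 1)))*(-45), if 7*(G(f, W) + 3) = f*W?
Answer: 1035/7 ≈ 147.86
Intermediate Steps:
G(f, W) = -3 + W*f/7 (G(f, W) = -3 + (f*W)/7 = -3 + (W*f)/7 = -3 + W*f/7)
((-2 + 2)*(-5) + G(-2, (-1 + 5)/(5 - 1)))*(-45) = ((-2 + 2)*(-5) + (-3 + (1/7)*((-1 + 5)/(5 - 1))*(-2)))*(-45) = (0*(-5) + (-3 + (1/7)*(4/4)*(-2)))*(-45) = (0 + (-3 + (1/7)*(4*(1/4))*(-2)))*(-45) = (0 + (-3 + (1/7)*1*(-2)))*(-45) = (0 + (-3 - 2/7))*(-45) = (0 - 23/7)*(-45) = -23/7*(-45) = 1035/7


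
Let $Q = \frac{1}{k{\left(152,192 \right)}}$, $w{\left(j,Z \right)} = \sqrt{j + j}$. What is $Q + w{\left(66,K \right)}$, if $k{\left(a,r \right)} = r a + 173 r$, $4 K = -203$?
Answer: $\frac{1}{62400} + 2 \sqrt{33} \approx 11.489$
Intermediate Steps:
$K = - \frac{203}{4}$ ($K = \frac{1}{4} \left(-203\right) = - \frac{203}{4} \approx -50.75$)
$w{\left(j,Z \right)} = \sqrt{2} \sqrt{j}$ ($w{\left(j,Z \right)} = \sqrt{2 j} = \sqrt{2} \sqrt{j}$)
$k{\left(a,r \right)} = 173 r + a r$ ($k{\left(a,r \right)} = a r + 173 r = 173 r + a r$)
$Q = \frac{1}{62400}$ ($Q = \frac{1}{192 \left(173 + 152\right)} = \frac{1}{192 \cdot 325} = \frac{1}{62400} \approx 1.6026 \cdot 10^{-5}$)
$Q + w{\left(66,K \right)} = \frac{1}{62400} + \sqrt{2} \sqrt{66} = \frac{1}{62400} + 2 \sqrt{33}$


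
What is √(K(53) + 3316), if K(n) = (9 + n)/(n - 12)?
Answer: √5576738/41 ≈ 57.598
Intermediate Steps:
K(n) = (9 + n)/(-12 + n)
√(K(53) + 3316) = √((9 + 53)/(-12 + 53) + 3316) = √(62/41 + 3316) = √(136018/41) = √5576738/41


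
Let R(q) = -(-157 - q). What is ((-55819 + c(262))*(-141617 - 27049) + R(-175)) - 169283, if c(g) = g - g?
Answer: 9414598153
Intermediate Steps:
c(g) = 0
R(q) = 157 + q
((-55819 + c(262))*(-141617 - 27049) + R(-175)) - 169283 = ((-55819 + 0)*(-141617 - 27049) + (157 - 175)) - 169283 = (-55819*(-168666) - 18) - 169283 = (9414767454 - 18) - 169283 = 9414767436 - 169283 = 9414598153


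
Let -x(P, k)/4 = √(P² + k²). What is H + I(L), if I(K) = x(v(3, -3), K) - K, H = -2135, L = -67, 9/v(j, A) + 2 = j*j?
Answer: -2068 - 4*√220042/7 ≈ -2336.1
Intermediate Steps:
v(j, A) = 9/(-2 + j²) (v(j, A) = 9/(-2 + j*j) = 9/(-2 + j²))
x(P, k) = -4*√(P² + k²)
I(K) = -K - 4*√(81/49 + K²) (I(K) = -4*√((9/(-2 + 3²))² + K²) - K = -4*√((9/(-2 + 9))² + K²) - K = -4*√((9/7)² + K²) - K = -4*√(81/49 + K²) - K = -K - 4*√(81/49 + K²))
H + I(L) = -2135 + (-1*(-67) - 4*√(81 + 49*(-67)²)/7) = -2135 + (67 - 4*√(81 + 49*4489)/7) = -2135 + (67 - 4*√(81 + 219961)/7) = -2135 + (67 - 4*√220042/7) = -2068 - 4*√220042/7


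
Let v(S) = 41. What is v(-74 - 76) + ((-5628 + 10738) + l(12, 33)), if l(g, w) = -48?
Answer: 5103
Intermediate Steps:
v(-74 - 76) + ((-5628 + 10738) + l(12, 33)) = 41 + ((-5628 + 10738) - 48) = 41 + (5110 - 48) = 41 + 5062 = 5103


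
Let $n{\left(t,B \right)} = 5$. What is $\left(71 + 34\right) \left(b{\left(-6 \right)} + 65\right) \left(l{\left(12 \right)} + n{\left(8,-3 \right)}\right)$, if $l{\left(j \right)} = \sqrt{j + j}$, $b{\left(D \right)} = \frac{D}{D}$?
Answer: $34650 + 13860 \sqrt{6} \approx 68600.0$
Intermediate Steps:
$b{\left(D \right)} = 1$
$l{\left(j \right)} = \sqrt{2} \sqrt{j}$ ($l{\left(j \right)} = \sqrt{2 j} = \sqrt{2} \sqrt{j}$)
$\left(71 + 34\right) \left(b{\left(-6 \right)} + 65\right) \left(l{\left(12 \right)} + n{\left(8,-3 \right)}\right) = \left(71 + 34\right) \left(1 + 65\right) \left(\sqrt{2} \sqrt{12} + 5\right) = 105 \cdot 66 \left(\sqrt{2} \cdot 2 \sqrt{3} + 5\right) = 6930 \left(2 \sqrt{6} + 5\right) = 6930 \left(5 + 2 \sqrt{6}\right) = 34650 + 13860 \sqrt{6}$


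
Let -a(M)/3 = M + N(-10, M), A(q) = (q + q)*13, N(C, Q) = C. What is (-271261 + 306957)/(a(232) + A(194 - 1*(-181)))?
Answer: 8924/2271 ≈ 3.9295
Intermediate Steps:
A(q) = 26*q (A(q) = (2*q)*13 = 26*q)
a(M) = 30 - 3*M (a(M) = -3*(M - 10) = -3*(-10 + M) = 30 - 3*M)
(-271261 + 306957)/(a(232) + A(194 - 1*(-181))) = (-271261 + 306957)/((30 - 3*232) + 26*(194 - 1*(-181))) = 35696/((30 - 696) + 26*(194 + 181)) = 35696/(-666 + 26*375) = 35696/(-666 + 9750) = 35696/9084 = 35696*(1/9084) = 8924/2271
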